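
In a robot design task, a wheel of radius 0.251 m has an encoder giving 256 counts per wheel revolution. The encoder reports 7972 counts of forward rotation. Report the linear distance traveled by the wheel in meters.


revs = 7972/256 = 31.140625
d = revs * 2*pi*r = 31.140625 * 2*pi*0.251 = 49.1112

49.1112 m


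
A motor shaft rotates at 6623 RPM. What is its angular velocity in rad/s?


omega = 6623 * 2*pi/60 = 693.5589

693.5589 rad/s


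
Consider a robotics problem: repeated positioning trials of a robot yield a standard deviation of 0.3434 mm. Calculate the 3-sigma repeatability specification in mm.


repeatability = 3*sigma = 3*0.3434 = 1.0302

1.0302 mm


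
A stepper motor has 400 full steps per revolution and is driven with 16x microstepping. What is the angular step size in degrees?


step = 360/(400*16) = 360/6400 = 0.0563

0.0563 degrees


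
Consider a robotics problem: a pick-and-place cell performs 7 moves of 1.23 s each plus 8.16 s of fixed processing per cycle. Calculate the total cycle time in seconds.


T = 7*1.23 + 8.16 = 16.7700

16.7700 s


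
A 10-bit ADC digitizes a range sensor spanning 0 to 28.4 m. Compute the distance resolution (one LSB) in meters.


res = range / 2^n = 28.4/2^10 = 28.4/1024 = 0.0277

0.0277 m


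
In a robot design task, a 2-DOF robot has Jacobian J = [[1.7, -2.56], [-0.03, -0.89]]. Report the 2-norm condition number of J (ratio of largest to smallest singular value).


JJ^T eigenvalues: trace(JJ^T) = 10.2366, det(JJ^T) = det(J)^2 = 2.52746404
s_max^2 = (10.2366 + sqrt(94.67812340))/2 = 9.98343421
s_min^2 = (10.2366 - sqrt(94.67812340))/2 = 0.25316579
kappa = s_max/s_min = sqrt(9.98343421/0.25316579) = 6.2797

6.2797


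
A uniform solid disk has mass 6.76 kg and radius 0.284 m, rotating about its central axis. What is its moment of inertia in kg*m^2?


I = (1/2)*m*R^2 = 0.5*6.76*0.284^2 = 0.2726

0.2726 kg*m^2


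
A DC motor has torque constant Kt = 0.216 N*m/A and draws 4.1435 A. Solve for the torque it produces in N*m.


tau = Kt * I = 0.216*4.1435 = 0.8950

0.8950 N*m


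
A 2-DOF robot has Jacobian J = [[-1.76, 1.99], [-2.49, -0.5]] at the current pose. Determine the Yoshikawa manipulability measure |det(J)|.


det(J) = -1.76*-0.5 - (1.99)*(-2.49) = 5.8351
|det(J)| = 5.8351

5.8351


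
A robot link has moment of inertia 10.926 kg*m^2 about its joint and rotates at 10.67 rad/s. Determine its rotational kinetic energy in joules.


KE = (1/2)*I*omega^2 = 0.5*10.926*10.67^2 = 621.9565

621.9565 J


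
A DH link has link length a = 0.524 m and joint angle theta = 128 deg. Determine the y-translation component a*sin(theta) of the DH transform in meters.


a*sin(theta) = 0.524*sin(128 deg) = 0.4129

0.4129 m


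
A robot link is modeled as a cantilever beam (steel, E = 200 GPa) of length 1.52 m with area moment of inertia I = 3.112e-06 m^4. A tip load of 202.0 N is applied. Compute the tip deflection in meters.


delta = F*L^3/(3*E*I) = 202.0*1.52^3/(3*2.000e+11*3.112e-06)
      = 709.385216/1867200 = 3.7992e-04

3.7992e-04 m


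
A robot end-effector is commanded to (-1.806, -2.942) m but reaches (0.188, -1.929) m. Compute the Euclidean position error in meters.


dx = 0.188 - (-1.806) = 1.9940, dy = -1.929 - (-2.942) = 1.0130
err = sqrt(3.976036 + 1.026169) = 2.2366

2.2366 m


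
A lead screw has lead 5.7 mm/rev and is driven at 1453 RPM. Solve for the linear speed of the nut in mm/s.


v = lead * (RPM/60) = 5.7*1453/60 = 138.0350

138.0350 mm/s


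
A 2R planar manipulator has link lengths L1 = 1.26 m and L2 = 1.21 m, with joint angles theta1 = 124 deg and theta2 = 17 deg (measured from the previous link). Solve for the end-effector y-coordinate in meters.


y = L1*sin(th1) + L2*sin(th1+th2) = 1.26*sin(124 deg) + 1.21*sin(141 deg) = 1.8061

1.8061 m


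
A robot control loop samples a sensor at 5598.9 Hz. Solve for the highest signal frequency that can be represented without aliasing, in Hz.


f_max = f_s/2 = 5598.9/2 = 2799.4500

2799.4500 Hz


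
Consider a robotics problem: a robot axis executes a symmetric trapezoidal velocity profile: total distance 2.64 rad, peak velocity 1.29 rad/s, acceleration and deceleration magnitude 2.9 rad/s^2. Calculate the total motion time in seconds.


t_acc = v/a = 1.29/2.9 = 0.444828 s
d_acc = v^2/(2a) = 0.286914 rad (each ramp)
d_cruise = 2.64 - 2*0.286914 = 2.066172 rad
t_cruise = 2.066172/1.29 = 1.601684 s
t_total = 2*0.444828 + 1.601684 = 2.4913

2.4913 s


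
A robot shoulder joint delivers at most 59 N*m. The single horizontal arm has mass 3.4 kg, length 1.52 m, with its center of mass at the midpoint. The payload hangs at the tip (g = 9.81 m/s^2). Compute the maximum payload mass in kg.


tau_arm = m_arm*g*(L/2) = 3.4*9.81*1.52/2 = 25.3490 N*m
tau_payload = tau_max - tau_arm = 59 - 25.3490 = 33.6510
m_payload = tau_payload / (g*L) = 33.6510 / (9.81*1.52) = 2.2568

2.2568 kg


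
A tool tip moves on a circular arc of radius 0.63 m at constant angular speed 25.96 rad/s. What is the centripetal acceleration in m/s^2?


a_c = omega^2 * r = 25.96^2 * 0.63 = 424.5706

424.5706 m/s^2


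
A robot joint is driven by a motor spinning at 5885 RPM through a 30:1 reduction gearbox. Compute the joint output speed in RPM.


omega_joint = omega_motor / N = 5885 / 30 = 196.1667

196.1667 RPM


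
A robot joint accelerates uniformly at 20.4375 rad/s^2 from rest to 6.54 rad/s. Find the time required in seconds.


t = delta_omega / alpha = 6.54 / 20.4375 = 0.3200

0.3200 s


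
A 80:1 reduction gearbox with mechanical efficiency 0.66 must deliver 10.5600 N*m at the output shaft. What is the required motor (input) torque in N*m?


tau_in = tau_out / (N * eta) = 10.5600 / (80 * 0.66) = 0.2000

0.2000 N*m


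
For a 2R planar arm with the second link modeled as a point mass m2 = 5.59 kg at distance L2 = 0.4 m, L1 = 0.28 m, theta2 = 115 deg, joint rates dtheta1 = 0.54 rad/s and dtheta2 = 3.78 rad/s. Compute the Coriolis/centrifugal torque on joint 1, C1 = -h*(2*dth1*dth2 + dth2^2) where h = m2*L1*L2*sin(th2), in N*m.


h = m2*L1*L2*sin(th2) = 5.59*0.28*0.4*sin(115 deg) = 0.567421
C1 = -h*(2*0.54*3.78 + 3.78^2) = -0.567421*18.3708 = -10.4240

-10.4240 N*m


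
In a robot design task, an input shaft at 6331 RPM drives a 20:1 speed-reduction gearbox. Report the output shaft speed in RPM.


omega_out = omega_in / N = 6331 / 20 = 316.5500

316.5500 RPM


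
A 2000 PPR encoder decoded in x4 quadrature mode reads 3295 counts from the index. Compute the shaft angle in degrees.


angle = counts * 360 / (PPR*4) = 3295 * 360 / 8000 = 148.2750

148.2750 degrees


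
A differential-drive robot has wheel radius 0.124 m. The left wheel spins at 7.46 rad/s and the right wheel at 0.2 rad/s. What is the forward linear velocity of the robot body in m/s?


v = r*(wR + wL)/2 = 0.124*(0.2 + 7.46)/2 = 0.4749

0.4749 m/s


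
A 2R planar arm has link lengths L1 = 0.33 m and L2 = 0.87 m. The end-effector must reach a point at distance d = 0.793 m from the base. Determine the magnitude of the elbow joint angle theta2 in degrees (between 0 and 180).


cos(th2) = (d^2 - L1^2 - L2^2)/(2*L1*L2) = (0.793^2 - 0.33^2 - 0.87^2)/(2*0.33*0.87) = -0.41266284
th2 = acos(-0.41266284) = 114.3722 deg

114.3722 degrees


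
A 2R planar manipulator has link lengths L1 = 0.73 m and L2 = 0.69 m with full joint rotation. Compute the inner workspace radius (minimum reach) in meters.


r_min = |L1 - L2| = |0.73 - 0.69| = 0.0400

0.0400 m


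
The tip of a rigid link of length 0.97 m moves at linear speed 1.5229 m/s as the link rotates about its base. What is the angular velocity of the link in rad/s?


omega = v / L = 1.5229 / 0.97 = 1.5700

1.5700 rad/s


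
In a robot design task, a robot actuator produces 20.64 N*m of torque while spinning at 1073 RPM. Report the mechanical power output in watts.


omega = 1073 * 2*pi/60 = 112.364297 rad/s
P = tau * omega = 20.64 * 112.364297 = 2319.1991

2319.1991 W


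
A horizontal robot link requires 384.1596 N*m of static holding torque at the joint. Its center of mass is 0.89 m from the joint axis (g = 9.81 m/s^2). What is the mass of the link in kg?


m = tau / (g*L) = 384.1596 / (9.81 * 0.89) = 44.0000

44.0000 kg


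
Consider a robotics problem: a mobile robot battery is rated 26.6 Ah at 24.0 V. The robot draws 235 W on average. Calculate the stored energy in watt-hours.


E = capacity * V = 26.6*24.0 = 638.4000

638.4000 Wh


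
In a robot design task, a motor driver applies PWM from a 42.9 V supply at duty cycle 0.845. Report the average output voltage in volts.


V_avg = V_supply * D = 42.9*0.845 = 36.2505

36.2505 V


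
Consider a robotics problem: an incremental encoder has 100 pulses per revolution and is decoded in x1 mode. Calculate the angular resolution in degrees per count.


resolution = 360 / (PPR * 1) = 360 / 100 = 3.6000

3.6000 degrees


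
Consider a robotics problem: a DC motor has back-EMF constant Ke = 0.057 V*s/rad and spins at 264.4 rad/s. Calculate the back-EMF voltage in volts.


V_emf = Ke * omega = 0.057*264.4 = 15.0708

15.0708 V


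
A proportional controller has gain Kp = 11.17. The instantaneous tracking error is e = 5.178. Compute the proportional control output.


u_P = Kp * e = 11.17 * 5.178 = 57.8383

57.8383


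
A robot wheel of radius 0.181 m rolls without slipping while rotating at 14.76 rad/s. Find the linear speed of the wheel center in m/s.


v = omega * r = 14.76 * 0.181 = 2.6716

2.6716 m/s


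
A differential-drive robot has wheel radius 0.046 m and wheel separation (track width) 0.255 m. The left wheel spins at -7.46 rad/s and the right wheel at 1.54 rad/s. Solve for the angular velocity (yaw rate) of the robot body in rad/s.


omega = r*(wR - wL)/L = 0.046*(1.54 - (-7.46))/0.255 = 1.6235

1.6235 rad/s


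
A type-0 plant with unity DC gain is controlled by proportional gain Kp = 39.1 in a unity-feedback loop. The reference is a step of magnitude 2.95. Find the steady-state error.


e_ss = R/(1 + Kp) = 2.95/(1 + 39.1) = 2.95/40.1000 = 0.0736

0.0736


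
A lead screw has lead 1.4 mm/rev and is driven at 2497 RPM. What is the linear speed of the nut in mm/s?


v = lead * (RPM/60) = 1.4*2497/60 = 58.2633

58.2633 mm/s


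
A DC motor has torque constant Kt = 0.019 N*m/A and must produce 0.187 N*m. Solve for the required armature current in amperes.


I = tau / Kt = 0.187/0.019 = 9.8421

9.8421 A


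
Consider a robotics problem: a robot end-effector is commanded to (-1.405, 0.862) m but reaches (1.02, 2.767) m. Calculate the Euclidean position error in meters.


dx = 1.02 - (-1.405) = 2.4250, dy = 2.767 - (0.862) = 1.9050
err = sqrt(5.880625 + 3.629025) = 3.0838

3.0838 m


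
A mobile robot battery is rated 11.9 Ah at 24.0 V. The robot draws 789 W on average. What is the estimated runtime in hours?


E = 11.9*24.0 = 285.6000 Wh
t = E/P = 285.6000/789 = 0.3620

0.3620 hours


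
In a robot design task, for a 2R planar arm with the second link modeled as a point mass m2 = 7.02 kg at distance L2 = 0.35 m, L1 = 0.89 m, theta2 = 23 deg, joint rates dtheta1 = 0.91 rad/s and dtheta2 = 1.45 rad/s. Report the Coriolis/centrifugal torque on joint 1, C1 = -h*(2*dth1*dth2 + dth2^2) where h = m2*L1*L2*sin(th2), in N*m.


h = m2*L1*L2*sin(th2) = 7.02*0.89*0.35*sin(23 deg) = 0.854423
C1 = -h*(2*0.91*1.45 + 1.45^2) = -0.854423*4.7415 = -4.0512

-4.0512 N*m


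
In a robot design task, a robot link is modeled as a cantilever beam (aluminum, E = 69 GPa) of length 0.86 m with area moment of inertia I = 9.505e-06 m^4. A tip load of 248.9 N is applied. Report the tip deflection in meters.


delta = F*L^3/(3*E*I) = 248.9*0.86^3/(3*6.900e+10*9.505e-06)
      = 158.3143384/1967535 = 8.0463e-05

8.0463e-05 m


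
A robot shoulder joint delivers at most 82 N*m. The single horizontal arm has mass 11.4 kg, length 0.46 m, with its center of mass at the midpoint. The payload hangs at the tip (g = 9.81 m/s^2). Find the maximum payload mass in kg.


tau_arm = m_arm*g*(L/2) = 11.4*9.81*0.46/2 = 25.7218 N*m
tau_payload = tau_max - tau_arm = 82 - 25.7218 = 56.2782
m_payload = tau_payload / (g*L) = 56.2782 / (9.81*0.46) = 12.4713

12.4713 kg


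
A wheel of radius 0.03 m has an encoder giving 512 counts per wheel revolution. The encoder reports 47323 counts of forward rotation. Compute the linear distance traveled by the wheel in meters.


revs = 47323/512 = 92.427734
d = revs * 2*pi*r = 92.427734 * 2*pi*0.03 = 17.4222

17.4222 m


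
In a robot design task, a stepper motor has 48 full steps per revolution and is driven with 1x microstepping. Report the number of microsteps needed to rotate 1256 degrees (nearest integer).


step_size = 360/(48*1) = 360/48 = 7.500000 deg
n = 1256/(360/48) = 1256*48/360 = 167.4667 -> 167

167 steps


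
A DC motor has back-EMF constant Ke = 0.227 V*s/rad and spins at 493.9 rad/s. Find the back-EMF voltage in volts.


V_emf = Ke * omega = 0.227*493.9 = 112.1153

112.1153 V


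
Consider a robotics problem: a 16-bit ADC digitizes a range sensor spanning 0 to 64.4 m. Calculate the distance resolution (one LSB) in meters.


res = range / 2^n = 64.4/2^16 = 64.4/65536 = 9.8267e-04

9.8267e-04 m


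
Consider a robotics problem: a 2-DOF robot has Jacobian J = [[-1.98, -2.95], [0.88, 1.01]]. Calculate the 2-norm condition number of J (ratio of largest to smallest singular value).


JJ^T eigenvalues: trace(JJ^T) = 14.4174, det(JJ^T) = det(J)^2 = 0.35545444
s_max^2 = (14.4174 + sqrt(206.43960500))/2 = 14.39270315
s_min^2 = (14.4174 - sqrt(206.43960500))/2 = 0.02469685
kappa = s_max/s_min = sqrt(14.39270315/0.02469685) = 24.1407

24.1407


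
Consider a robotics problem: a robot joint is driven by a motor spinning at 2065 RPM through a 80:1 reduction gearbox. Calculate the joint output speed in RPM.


omega_joint = omega_motor / N = 2065 / 80 = 25.8125

25.8125 RPM


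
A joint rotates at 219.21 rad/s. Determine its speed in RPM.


RPM = 219.21 * 60/(2*pi) = 2093.3013

2093.3013 RPM


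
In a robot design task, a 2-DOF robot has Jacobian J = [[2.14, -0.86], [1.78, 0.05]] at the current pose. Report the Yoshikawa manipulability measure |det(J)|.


det(J) = 2.14*0.05 - (-0.86)*(1.78) = 1.6378
|det(J)| = 1.6378

1.6378


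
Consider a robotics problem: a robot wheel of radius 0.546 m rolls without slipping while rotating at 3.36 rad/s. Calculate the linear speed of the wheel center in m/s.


v = omega * r = 3.36 * 0.546 = 1.8346

1.8346 m/s


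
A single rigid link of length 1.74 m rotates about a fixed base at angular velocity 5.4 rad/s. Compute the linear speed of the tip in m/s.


v = L*omega = 1.74 * 5.4 = 9.3960

9.3960 m/s


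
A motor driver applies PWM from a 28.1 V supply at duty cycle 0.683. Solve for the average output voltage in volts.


V_avg = V_supply * D = 28.1*0.683 = 19.1923

19.1923 V


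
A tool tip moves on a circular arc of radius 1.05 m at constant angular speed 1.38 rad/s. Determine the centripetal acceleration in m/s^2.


a_c = omega^2 * r = 1.38^2 * 1.05 = 1.9996

1.9996 m/s^2


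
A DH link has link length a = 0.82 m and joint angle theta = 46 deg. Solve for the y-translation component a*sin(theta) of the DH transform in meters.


a*sin(theta) = 0.82*sin(46 deg) = 0.5899

0.5899 m


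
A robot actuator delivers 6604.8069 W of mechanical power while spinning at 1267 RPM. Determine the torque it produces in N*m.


omega = 1267 * 2*pi/60 = 132.679930 rad/s
tau = P / omega = 6604.8069 / 132.679930 = 49.7800

49.7800 N*m


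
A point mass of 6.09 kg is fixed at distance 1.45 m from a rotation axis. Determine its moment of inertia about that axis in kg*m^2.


I = m*r^2 = 6.09*1.45^2 = 12.8042

12.8042 kg*m^2


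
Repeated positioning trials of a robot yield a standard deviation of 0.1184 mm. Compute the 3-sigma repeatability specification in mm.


repeatability = 3*sigma = 3*0.1184 = 0.3552

0.3552 mm


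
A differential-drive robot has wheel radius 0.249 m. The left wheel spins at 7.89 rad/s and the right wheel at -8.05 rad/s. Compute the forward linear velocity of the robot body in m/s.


v = r*(wR + wL)/2 = 0.249*(-8.05 + 7.89)/2 = -0.0199

-0.0199 m/s


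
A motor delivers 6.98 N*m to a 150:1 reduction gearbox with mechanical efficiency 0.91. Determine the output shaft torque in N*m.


tau_out = tau_in * N * eta = 6.98 * 150 * 0.91 = 952.7700

952.7700 N*m


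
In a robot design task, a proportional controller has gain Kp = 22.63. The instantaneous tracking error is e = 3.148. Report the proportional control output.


u_P = Kp * e = 22.63 * 3.148 = 71.2392

71.2392


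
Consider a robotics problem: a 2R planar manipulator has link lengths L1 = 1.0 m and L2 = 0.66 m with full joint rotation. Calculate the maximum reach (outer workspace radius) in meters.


r_max = L1 + L2 = 1.0 + 0.66 = 1.6600

1.6600 m


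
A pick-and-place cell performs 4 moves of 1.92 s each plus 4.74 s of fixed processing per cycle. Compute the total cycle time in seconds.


T = 4*1.92 + 4.74 = 12.4200

12.4200 s


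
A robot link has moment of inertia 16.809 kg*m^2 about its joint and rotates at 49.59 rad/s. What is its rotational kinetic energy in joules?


KE = (1/2)*I*omega^2 = 0.5*16.809*49.59^2 = 20668.0783

20668.0783 J


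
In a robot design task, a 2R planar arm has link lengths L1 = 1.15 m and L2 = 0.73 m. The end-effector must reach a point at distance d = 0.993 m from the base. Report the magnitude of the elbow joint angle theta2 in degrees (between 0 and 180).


cos(th2) = (d^2 - L1^2 - L2^2)/(2*L1*L2) = (0.993^2 - 1.15^2 - 0.73^2)/(2*1.15*0.73) = -0.51777904
th2 = acos(-0.51777904) = 121.1834 deg

121.1834 degrees


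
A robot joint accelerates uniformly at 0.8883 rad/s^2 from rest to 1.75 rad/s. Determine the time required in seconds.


t = delta_omega / alpha = 1.75 / 0.8883 = 1.9701

1.9701 s


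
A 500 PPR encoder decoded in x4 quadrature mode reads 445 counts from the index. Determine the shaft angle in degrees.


angle = counts * 360 / (PPR*4) = 445 * 360 / 2000 = 80.1000

80.1000 degrees


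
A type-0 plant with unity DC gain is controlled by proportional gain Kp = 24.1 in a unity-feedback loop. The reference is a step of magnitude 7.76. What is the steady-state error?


e_ss = R/(1 + Kp) = 7.76/(1 + 24.1) = 7.76/25.1000 = 0.3092

0.3092


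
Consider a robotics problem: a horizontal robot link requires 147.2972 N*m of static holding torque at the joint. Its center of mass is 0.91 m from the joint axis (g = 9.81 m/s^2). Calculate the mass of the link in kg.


m = tau / (g*L) = 147.2972 / (9.81 * 0.91) = 16.5000

16.5000 kg


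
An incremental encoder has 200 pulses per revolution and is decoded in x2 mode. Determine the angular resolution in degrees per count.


resolution = 360 / (PPR * 2) = 360 / 400 = 0.9000

0.9000 degrees


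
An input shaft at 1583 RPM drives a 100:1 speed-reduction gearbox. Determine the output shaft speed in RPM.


omega_out = omega_in / N = 1583 / 100 = 15.8300

15.8300 RPM


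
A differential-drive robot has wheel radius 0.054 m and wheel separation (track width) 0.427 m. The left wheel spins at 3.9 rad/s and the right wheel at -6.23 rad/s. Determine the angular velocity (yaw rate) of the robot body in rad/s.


omega = r*(wR - wL)/L = 0.054*(-6.23 - (3.9))/0.427 = -1.2811

-1.2811 rad/s


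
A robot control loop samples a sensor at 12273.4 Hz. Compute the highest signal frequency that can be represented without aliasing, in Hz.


f_max = f_s/2 = 12273.4/2 = 6136.7000

6136.7000 Hz


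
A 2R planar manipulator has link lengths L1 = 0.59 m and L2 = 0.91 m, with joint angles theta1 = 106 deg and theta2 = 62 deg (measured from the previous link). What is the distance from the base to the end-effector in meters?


x = L1*cos(th1) + L2*cos(th1+th2) = -1.052740
y = L1*sin(th1) + L2*sin(th1+th2) = 0.756344
d = sqrt(x^2 + y^2) = sqrt(1.108262 + 0.572056) = 1.2963

1.2963 m


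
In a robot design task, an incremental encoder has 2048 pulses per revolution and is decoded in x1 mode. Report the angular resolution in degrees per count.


resolution = 360 / (PPR * 1) = 360 / 2048 = 0.1758

0.1758 degrees


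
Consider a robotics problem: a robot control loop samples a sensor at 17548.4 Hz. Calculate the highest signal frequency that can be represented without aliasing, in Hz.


f_max = f_s/2 = 17548.4/2 = 8774.2000

8774.2000 Hz


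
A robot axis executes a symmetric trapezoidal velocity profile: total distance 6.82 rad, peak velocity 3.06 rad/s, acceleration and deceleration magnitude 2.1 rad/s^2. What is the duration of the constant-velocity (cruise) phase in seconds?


t_acc = v/a = 1.457143 s, d_acc = v^2/(2a) = 2.229429 rad each
d_cruise = 6.82 - 2*2.229429 = 2.361142 rad
t_cruise = d_cruise/v = 2.361142/3.06 = 0.7716

0.7716 s


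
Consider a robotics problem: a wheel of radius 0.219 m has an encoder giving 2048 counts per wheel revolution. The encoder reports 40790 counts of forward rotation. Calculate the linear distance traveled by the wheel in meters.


revs = 40790/2048 = 19.916992
d = revs * 2*pi*r = 19.916992 * 2*pi*0.219 = 27.4061

27.4061 m


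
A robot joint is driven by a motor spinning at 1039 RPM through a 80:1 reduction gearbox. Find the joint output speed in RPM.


omega_joint = omega_motor / N = 1039 / 80 = 12.9875

12.9875 RPM


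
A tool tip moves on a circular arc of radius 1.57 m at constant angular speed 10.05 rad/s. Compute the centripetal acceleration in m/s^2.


a_c = omega^2 * r = 10.05^2 * 1.57 = 158.5739

158.5739 m/s^2


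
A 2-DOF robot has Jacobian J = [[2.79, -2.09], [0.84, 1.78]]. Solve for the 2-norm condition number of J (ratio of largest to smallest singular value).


JJ^T eigenvalues: trace(JJ^T) = 16.0262, det(JJ^T) = det(J)^2 = 45.18259524
s_max^2 = (16.0262 + sqrt(76.10870548))/2 = 12.37511517
s_min^2 = (16.0262 - sqrt(76.10870548))/2 = 3.65108483
kappa = s_max/s_min = sqrt(12.37511517/3.65108483) = 1.8410

1.8410


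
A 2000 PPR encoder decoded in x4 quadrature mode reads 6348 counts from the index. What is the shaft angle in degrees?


angle = counts * 360 / (PPR*4) = 6348 * 360 / 8000 = 285.6600

285.6600 degrees


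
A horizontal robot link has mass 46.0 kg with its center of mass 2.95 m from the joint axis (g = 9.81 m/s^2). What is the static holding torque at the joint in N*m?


tau = m*g*L = 46.0 * 9.81 * 2.95 = 1331.2170

1331.2170 N*m


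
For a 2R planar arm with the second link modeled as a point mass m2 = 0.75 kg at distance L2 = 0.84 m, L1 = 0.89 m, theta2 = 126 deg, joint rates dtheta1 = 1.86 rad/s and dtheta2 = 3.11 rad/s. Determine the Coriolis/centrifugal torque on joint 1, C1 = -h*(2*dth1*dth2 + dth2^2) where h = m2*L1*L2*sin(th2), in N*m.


h = m2*L1*L2*sin(th2) = 0.75*0.89*0.84*sin(126 deg) = 0.453616
C1 = -h*(2*1.86*3.11 + 3.11^2) = -0.453616*21.2413 = -9.6354

-9.6354 N*m


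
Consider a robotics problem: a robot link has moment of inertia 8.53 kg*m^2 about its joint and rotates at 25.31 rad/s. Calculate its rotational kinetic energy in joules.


KE = (1/2)*I*omega^2 = 0.5*8.53*25.31^2 = 2732.1424

2732.1424 J


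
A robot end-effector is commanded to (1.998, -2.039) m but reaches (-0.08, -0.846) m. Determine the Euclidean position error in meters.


dx = -0.08 - (1.998) = -2.0780, dy = -0.846 - (-2.039) = 1.1930
err = sqrt(4.318084 + 1.423249) = 2.3961

2.3961 m


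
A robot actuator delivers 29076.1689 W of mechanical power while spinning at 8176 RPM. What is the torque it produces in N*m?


omega = 8176 * 2*pi/60 = 856.188718 rad/s
tau = P / omega = 29076.1689 / 856.188718 = 33.9600

33.9600 N*m


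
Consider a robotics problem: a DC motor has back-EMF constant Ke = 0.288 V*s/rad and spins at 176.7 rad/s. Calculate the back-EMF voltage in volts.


V_emf = Ke * omega = 0.288*176.7 = 50.8896

50.8896 V


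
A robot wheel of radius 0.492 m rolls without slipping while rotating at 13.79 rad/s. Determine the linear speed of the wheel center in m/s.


v = omega * r = 13.79 * 0.492 = 6.7847

6.7847 m/s


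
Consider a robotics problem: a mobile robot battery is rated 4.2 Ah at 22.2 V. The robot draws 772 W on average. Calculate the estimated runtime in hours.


E = 4.2*22.2 = 93.2400 Wh
t = E/P = 93.2400/772 = 0.1208

0.1208 hours


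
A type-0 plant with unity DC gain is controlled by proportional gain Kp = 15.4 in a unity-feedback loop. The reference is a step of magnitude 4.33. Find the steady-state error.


e_ss = R/(1 + Kp) = 4.33/(1 + 15.4) = 4.33/16.4000 = 0.2640

0.2640


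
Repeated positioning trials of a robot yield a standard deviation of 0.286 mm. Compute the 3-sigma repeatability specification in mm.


repeatability = 3*sigma = 3*0.286 = 0.8580

0.8580 mm


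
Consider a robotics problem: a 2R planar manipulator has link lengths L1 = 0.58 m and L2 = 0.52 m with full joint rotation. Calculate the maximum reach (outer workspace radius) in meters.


r_max = L1 + L2 = 0.58 + 0.52 = 1.1000

1.1000 m


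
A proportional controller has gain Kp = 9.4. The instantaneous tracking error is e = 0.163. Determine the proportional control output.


u_P = Kp * e = 9.4 * 0.163 = 1.5322

1.5322


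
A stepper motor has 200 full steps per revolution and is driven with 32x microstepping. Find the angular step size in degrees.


step = 360/(200*32) = 360/6400 = 0.0563

0.0563 degrees


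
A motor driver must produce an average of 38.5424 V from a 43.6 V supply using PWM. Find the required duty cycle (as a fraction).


D = V_avg/V_supply = 38.5424/43.6 = 0.8840

0.8840


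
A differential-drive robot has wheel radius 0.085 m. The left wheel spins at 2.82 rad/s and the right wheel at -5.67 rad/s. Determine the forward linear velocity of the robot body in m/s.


v = r*(wR + wL)/2 = 0.085*(-5.67 + 2.82)/2 = -0.1211

-0.1211 m/s


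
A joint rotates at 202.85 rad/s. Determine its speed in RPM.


RPM = 202.85 * 60/(2*pi) = 1937.0748

1937.0748 RPM


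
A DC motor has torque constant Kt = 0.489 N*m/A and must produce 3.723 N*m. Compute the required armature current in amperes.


I = tau / Kt = 3.723/0.489 = 7.6135

7.6135 A


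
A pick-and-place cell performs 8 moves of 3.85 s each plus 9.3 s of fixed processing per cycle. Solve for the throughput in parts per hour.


T_cycle = 8*3.85 + 9.3 = 40.1000 s
rate = 3600/T = 89.7756

89.7756 parts/hour


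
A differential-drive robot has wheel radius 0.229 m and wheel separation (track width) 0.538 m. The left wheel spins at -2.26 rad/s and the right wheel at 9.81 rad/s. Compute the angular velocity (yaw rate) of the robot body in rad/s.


omega = r*(wR - wL)/L = 0.229*(9.81 - (-2.26))/0.538 = 5.1376

5.1376 rad/s


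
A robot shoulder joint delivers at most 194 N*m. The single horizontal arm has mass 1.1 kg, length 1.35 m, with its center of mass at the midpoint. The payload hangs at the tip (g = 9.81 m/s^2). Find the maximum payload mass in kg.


tau_arm = m_arm*g*(L/2) = 1.1*9.81*1.35/2 = 7.2839 N*m
tau_payload = tau_max - tau_arm = 194 - 7.2839 = 186.7161
m_payload = tau_payload / (g*L) = 186.7161 / (9.81*1.35) = 14.0987

14.0987 kg


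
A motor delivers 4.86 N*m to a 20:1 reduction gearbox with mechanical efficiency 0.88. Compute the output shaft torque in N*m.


tau_out = tau_in * N * eta = 4.86 * 20 * 0.88 = 85.5360

85.5360 N*m


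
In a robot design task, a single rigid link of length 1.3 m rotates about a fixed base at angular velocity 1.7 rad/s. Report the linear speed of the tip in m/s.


v = L*omega = 1.3 * 1.7 = 2.2100

2.2100 m/s


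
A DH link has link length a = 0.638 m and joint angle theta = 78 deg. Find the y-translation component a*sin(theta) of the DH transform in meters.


a*sin(theta) = 0.638*sin(78 deg) = 0.6241

0.6241 m


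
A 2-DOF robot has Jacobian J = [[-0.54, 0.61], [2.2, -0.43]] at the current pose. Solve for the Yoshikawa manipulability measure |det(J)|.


det(J) = -0.54*-0.43 - (0.61)*(2.2) = -1.1098
|det(J)| = 1.1098

1.1098


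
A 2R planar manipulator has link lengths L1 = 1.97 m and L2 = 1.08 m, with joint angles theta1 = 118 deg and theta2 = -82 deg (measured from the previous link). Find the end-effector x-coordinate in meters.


x = L1*cos(th1) + L2*cos(th1+th2) = 1.97*cos(118 deg) + 1.08*cos(36 deg) = -0.0511

-0.0511 m


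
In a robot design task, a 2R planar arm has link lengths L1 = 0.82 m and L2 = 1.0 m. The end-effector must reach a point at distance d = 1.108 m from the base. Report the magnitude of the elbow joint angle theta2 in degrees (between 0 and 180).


cos(th2) = (d^2 - L1^2 - L2^2)/(2*L1*L2) = (1.108^2 - 0.82^2 - 1.0^2)/(2*0.82*1.0) = -0.27118049
th2 = acos(-0.27118049) = 105.7345 deg

105.7345 degrees


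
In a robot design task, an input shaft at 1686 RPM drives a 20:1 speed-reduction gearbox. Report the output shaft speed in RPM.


omega_out = omega_in / N = 1686 / 20 = 84.3000

84.3000 RPM


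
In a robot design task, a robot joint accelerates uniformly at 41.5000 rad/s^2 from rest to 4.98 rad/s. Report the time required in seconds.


t = delta_omega / alpha = 4.98 / 41.5000 = 0.1200

0.1200 s


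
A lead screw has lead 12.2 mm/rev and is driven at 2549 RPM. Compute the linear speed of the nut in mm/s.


v = lead * (RPM/60) = 12.2*2549/60 = 518.2967

518.2967 mm/s


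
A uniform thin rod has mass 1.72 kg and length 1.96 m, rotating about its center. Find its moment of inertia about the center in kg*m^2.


I = (1/12)*m*L^2 = (1/12)*1.72*1.96^2 = 0.5506

0.5506 kg*m^2


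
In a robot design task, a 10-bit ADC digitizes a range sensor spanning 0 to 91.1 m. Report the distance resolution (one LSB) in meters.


res = range / 2^n = 91.1/2^10 = 91.1/1024 = 0.0890

0.0890 m


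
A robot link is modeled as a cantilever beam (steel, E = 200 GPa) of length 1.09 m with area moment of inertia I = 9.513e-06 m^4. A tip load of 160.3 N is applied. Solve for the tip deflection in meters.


delta = F*L^3/(3*E*I) = 160.3*1.09^3/(3*2.000e+11*9.513e-06)
      = 207.5931487/5707800 = 3.6370e-05

3.6370e-05 m


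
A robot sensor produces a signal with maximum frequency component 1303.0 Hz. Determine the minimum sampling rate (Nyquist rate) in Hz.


f_s,min = 2*f_max = 2*1303.0 = 2606.0000

2606.0000 Hz


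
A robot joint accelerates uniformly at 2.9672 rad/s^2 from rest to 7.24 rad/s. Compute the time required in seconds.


t = delta_omega / alpha = 7.24 / 2.9672 = 2.4400

2.4400 s


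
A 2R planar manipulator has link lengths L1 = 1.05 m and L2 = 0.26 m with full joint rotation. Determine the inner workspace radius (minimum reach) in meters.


r_min = |L1 - L2| = |1.05 - 0.26| = 0.7900

0.7900 m


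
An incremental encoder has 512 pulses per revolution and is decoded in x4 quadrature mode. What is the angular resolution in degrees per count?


resolution = 360 / (PPR * 4) = 360 / 2048 = 0.1758

0.1758 degrees


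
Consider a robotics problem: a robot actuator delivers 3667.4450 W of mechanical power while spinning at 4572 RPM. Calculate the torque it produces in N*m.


omega = 4572 * 2*pi/60 = 478.778720 rad/s
tau = P / omega = 3667.4450 / 478.778720 = 7.6600

7.6600 N*m


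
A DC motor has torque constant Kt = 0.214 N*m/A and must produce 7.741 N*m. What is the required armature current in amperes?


I = tau / Kt = 7.741/0.214 = 36.1729

36.1729 A


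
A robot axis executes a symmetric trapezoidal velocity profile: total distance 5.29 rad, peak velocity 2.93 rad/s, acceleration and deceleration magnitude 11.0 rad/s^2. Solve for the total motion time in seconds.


t_acc = v/a = 2.93/11.0 = 0.266364 s
d_acc = v^2/(2a) = 0.390223 rad (each ramp)
d_cruise = 5.29 - 2*0.390223 = 4.509554 rad
t_cruise = 4.509554/2.93 = 1.539097 s
t_total = 2*0.266364 + 1.539097 = 2.0718

2.0718 s


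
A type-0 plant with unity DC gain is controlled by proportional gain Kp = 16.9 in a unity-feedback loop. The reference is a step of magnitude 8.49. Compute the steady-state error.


e_ss = R/(1 + Kp) = 8.49/(1 + 16.9) = 8.49/17.9000 = 0.4743

0.4743


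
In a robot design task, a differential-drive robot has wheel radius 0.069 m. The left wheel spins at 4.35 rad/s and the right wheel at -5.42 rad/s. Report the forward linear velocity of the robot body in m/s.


v = r*(wR + wL)/2 = 0.069*(-5.42 + 4.35)/2 = -0.0369

-0.0369 m/s


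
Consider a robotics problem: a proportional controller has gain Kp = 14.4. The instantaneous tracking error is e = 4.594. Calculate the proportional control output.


u_P = Kp * e = 14.4 * 4.594 = 66.1536

66.1536


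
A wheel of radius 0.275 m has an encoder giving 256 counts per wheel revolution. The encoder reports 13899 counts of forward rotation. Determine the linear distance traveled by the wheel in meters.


revs = 13899/256 = 54.292969
d = revs * 2*pi*r = 54.292969 * 2*pi*0.275 = 93.8115

93.8115 m


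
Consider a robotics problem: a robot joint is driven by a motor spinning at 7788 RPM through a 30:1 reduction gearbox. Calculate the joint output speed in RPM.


omega_joint = omega_motor / N = 7788 / 30 = 259.6000

259.6000 RPM


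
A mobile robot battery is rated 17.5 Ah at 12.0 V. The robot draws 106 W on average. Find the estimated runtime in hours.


E = 17.5*12.0 = 210.0000 Wh
t = E/P = 210.0000/106 = 1.9811

1.9811 hours


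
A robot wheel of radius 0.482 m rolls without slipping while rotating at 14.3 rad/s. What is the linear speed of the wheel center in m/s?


v = omega * r = 14.3 * 0.482 = 6.8926

6.8926 m/s


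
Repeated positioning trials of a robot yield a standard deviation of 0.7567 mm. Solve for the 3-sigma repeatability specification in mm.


repeatability = 3*sigma = 3*0.7567 = 2.2701

2.2701 mm


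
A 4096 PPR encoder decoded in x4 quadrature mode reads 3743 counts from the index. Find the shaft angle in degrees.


angle = counts * 360 / (PPR*4) = 3743 * 360 / 16384 = 82.2437

82.2437 degrees


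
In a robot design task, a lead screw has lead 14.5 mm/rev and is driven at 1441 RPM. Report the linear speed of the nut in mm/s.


v = lead * (RPM/60) = 14.5*1441/60 = 348.2417

348.2417 mm/s


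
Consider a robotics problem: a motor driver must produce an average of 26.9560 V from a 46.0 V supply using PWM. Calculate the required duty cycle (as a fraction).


D = V_avg/V_supply = 26.9560/46.0 = 0.5860

0.5860


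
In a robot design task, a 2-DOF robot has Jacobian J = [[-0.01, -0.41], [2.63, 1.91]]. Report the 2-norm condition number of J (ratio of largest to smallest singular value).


JJ^T eigenvalues: trace(JJ^T) = 10.7332, det(JJ^T) = det(J)^2 = 1.12190464
s_max^2 = (10.7332 + sqrt(110.71396368))/2 = 10.62763516
s_min^2 = (10.7332 - sqrt(110.71396368))/2 = 0.10556484
kappa = s_max/s_min = sqrt(10.62763516/0.10556484) = 10.0336

10.0336


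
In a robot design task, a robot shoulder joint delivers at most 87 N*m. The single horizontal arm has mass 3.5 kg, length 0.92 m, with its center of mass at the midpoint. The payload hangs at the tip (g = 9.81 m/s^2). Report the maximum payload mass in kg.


tau_arm = m_arm*g*(L/2) = 3.5*9.81*0.92/2 = 15.7941 N*m
tau_payload = tau_max - tau_arm = 87 - 15.7941 = 71.2059
m_payload = tau_payload / (g*L) = 71.2059 / (9.81*0.92) = 7.8897

7.8897 kg


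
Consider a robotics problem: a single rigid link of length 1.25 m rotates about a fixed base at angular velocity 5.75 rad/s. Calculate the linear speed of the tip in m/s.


v = L*omega = 1.25 * 5.75 = 7.1875

7.1875 m/s


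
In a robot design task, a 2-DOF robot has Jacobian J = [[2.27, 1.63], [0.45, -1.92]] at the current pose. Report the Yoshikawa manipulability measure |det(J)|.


det(J) = 2.27*-1.92 - (1.63)*(0.45) = -5.0919
|det(J)| = 5.0919

5.0919


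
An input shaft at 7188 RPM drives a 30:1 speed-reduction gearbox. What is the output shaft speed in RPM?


omega_out = omega_in / N = 7188 / 30 = 239.6000

239.6000 RPM


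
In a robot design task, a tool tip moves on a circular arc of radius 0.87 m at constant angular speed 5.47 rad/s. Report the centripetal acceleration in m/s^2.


a_c = omega^2 * r = 5.47^2 * 0.87 = 26.0312

26.0312 m/s^2


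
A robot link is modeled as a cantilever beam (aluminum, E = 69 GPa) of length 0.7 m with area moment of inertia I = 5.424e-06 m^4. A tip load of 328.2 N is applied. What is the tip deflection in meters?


delta = F*L^3/(3*E*I) = 328.2*0.7^3/(3*6.900e+10*5.424e-06)
      = 112.5726/1122768 = 1.0026e-04

1.0026e-04 m


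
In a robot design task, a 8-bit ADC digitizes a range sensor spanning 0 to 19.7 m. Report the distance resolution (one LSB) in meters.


res = range / 2^n = 19.7/2^8 = 19.7/256 = 0.0770

0.0770 m


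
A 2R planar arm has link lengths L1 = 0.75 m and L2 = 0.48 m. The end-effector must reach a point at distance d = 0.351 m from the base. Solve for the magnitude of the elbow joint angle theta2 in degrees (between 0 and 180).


cos(th2) = (d^2 - L1^2 - L2^2)/(2*L1*L2) = (0.351^2 - 0.75^2 - 0.48^2)/(2*0.75*0.48) = -0.93013750
th2 = acos(-0.93013750) = 158.4563 deg

158.4563 degrees


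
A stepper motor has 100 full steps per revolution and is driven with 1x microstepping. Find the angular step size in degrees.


step = 360/(100*1) = 360/100 = 3.6000

3.6000 degrees


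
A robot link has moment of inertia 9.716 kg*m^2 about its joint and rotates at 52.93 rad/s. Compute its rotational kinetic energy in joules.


KE = (1/2)*I*omega^2 = 0.5*9.716*52.93^2 = 13610.0994

13610.0994 J


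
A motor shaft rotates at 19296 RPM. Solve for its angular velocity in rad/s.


omega = 19296 * 2*pi/60 = 2020.6724

2020.6724 rad/s


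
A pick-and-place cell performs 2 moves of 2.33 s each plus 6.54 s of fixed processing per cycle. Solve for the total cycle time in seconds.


T = 2*2.33 + 6.54 = 11.2000

11.2000 s


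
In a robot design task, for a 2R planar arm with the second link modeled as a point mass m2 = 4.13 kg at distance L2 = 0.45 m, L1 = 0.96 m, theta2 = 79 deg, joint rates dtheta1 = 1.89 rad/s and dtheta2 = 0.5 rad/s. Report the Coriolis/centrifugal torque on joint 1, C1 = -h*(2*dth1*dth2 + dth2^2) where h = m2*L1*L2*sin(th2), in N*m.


h = m2*L1*L2*sin(th2) = 4.13*0.96*0.45*sin(79 deg) = 1.751380
C1 = -h*(2*1.89*0.5 + 0.5^2) = -1.751380*2.1400 = -3.7480

-3.7480 N*m


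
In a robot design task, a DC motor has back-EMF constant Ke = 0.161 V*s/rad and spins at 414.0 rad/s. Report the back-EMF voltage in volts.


V_emf = Ke * omega = 0.161*414.0 = 66.6540

66.6540 V


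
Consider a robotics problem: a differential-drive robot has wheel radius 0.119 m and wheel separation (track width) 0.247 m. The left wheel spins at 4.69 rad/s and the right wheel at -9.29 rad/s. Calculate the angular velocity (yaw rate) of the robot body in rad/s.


omega = r*(wR - wL)/L = 0.119*(-9.29 - (4.69))/0.247 = -6.7353

-6.7353 rad/s


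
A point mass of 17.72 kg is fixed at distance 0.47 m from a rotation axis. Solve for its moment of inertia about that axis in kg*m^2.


I = m*r^2 = 17.72*0.47^2 = 3.9143

3.9143 kg*m^2


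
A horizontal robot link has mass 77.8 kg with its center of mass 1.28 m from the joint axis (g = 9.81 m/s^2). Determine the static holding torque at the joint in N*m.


tau = m*g*L = 77.8 * 9.81 * 1.28 = 976.9190

976.9190 N*m


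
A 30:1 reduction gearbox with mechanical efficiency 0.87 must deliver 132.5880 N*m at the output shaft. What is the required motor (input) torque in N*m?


tau_in = tau_out / (N * eta) = 132.5880 / (30 * 0.87) = 5.0800

5.0800 N*m


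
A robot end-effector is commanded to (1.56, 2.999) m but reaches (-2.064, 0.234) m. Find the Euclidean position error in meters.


dx = -2.064 - (1.56) = -3.6240, dy = 0.234 - (2.999) = -2.7650
err = sqrt(13.133376 + 7.645225) = 4.5584

4.5584 m
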